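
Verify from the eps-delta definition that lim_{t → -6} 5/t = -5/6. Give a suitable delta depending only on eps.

delta = min(3, (18/5)eps)

Fix eps > 0. We seek delta > 0 such that 0 < |t + 6| < delta implies |5/t + 5/6| < eps.
|5/t + 5/6| = 5·|-6 − t|/(6·|t|) = 5|t + 6|/(6|t|).
Require delta ≤ 3 so that |t| > 6 − 3 = 3, hence 6|t| > 18.
Then |5/t + 5/6| < 5|t + 6|/18, which is < eps when |t + 6| < (18/5)eps.
Take delta = min(3, (18/5)eps). Then 0 < |t + 6| < delta gives both |t + 6| < 3 and |t + 6| < (18/5)eps, so |5/t + 5/6| < eps.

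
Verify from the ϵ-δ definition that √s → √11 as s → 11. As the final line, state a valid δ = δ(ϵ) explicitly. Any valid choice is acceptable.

δ = min(11, √11·ϵ)

Fix ϵ > 0. We want δ > 0 such that 0 < |s − 11| < δ implies |√s − √11| < ϵ.
Multiplying by the conjugate, |√s − √11| = |s − 11|/(√s + √11).
Restrict δ ≤ 11 so that |s − 11| < 11 forces s > 0, and then √s + √11 > √11.
Hence |√s − √11| < |s − 11|/√11, which is < ϵ once |s − 11| < √11·ϵ.
Take δ = min(11, √11·ϵ). If 0 < |s − 11| < δ then s > 0 and |√s − √11| < |s − 11|/√11 < ϵ.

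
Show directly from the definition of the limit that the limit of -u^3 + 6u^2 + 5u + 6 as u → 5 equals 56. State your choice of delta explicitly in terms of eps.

delta = min(1, eps/52)

Fix eps > 0. We want delta > 0 such that 0 < |u − 5| < delta implies |(-u^3 + 6u^2 + 5u + 6) − 56| < eps.
(-u^3 + 6u^2 + 5u + 6) − 56 = -u^3 + 6u^2 + 5u - 50 = (u − 5)(-u^2 + u + 10).
So |(-u^3 + 6u^2 + 5u + 6) − 56| = |u − 5|·|-u^2 + u + 10|.
Require delta ≤ 1. Then |u − 5| < 1 gives |u| < 6, and by the triangle inequality |-u^2 + u + 10| ≤ 6^2 + 6 + 10 = 52.
Hence |(-u^3 + 6u^2 + 5u + 6) − 56| ≤ 52|u − 5| < eps provided |u − 5| < eps/52.
Choosing delta = min(1, eps/52) ensures both conditions, hence |(-u^3 + 6u^2 + 5u + 6) − 56| < eps.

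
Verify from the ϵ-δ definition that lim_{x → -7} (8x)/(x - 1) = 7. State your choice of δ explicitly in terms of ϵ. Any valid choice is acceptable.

δ = min(4, 4ϵ)

Fix ϵ > 0. We want δ > 0 with 0 < |x + 7| < δ ⇒ |(8x)/(x - 1) − 7| < ϵ.
Combining over a common denominator, (8x)/(x - 1) − 7 = [(8x)·(-8) − (-56)·(x - 1)] / [(-8)·(x - 1)] = -8(x + 7) / ((-8)(x - 1)).
So |(8x)/(x - 1) − 7| = 8|x + 7| / (8·|x − 1|).
Restrict δ ≤ 4. Then |x + 7| < 4 gives |x − 1| = |(x + 7) + (-8)| ≥ 8 − 4 = 4.
Hence |(8x)/(x - 1) − 7| < 8|x + 7|/(8·4) = (1/4)|x + 7|, which is < ϵ once |x + 7| < 4ϵ.
Take δ = min(4, 4ϵ). Then 0 < |x + 7| < δ forces both bounds, so |(8x)/(x - 1) − 7| < ϵ.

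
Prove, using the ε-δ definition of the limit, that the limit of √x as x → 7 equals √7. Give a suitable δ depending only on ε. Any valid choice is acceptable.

Suppose ε > 0. We want δ > 0 such that 0 < |x − 7| < δ implies |√x − √7| < ε.
Rationalise: √x − √7 = (x − 7)/(√x + √7), so |√x − √7| = |x − 7|/(√x + √7).
Restrict δ ≤ 7 so that |x − 7| < 7 forces x > 0, and then √x + √7 > √7.
Hence |√x − √7| < |x − 7|/√7, which is < ε once |x − 7| < √7·ε.
Take δ = min(7, √7·ε). If 0 < |x − 7| < δ then x > 0 and |√x − √7| < |x − 7|/√7 < ε.

δ = min(7, √7·ε)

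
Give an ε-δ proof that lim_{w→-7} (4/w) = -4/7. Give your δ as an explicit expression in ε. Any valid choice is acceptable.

δ = min(7/2, (49/8)ε)

Fix ε > 0. We seek δ > 0 such that 0 < |w + 7| < δ implies |4/w + 4/7| < ε.
|4/w + 4/7| = 4·|-7 − w|/(7·|w|) = 4|w + 7|/(7|w|).
Require δ ≤ 7/2 so that |w| > 7 − 7/2 = 7/2, hence 7|w| > 49/2.
Then |4/w + 4/7| < 4|w + 7|/(49/2), which is < ε when |w + 7| < (49/8)ε.
Take δ = min(7/2, (49/8)ε). Then 0 < |w + 7| < δ gives both |w + 7| < 7/2 and |w + 7| < (49/8)ε, so |4/w + 4/7| < ε.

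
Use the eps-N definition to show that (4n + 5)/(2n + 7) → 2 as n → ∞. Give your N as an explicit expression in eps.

N = (9/2)/eps

Let eps > 0 be given. For n ≥ 1, |(4n + 5)/(2n + 7) − 2| = |-18|/(2(2n + 7)) = 18/(2(2n + 7)).
Since 2n + 7 ≥ 2n for n ≥ 1, this is ≤ 18/(2·2n) = (9/2)/n.
So |(4n + 5)/(2n + 7) − 2| < eps whenever n > (9/2)/eps.
Take N = (9/2)/eps. If n > N then |(4n + 5)/(2n + 7) − 2| ≤ (9/2)/n < eps.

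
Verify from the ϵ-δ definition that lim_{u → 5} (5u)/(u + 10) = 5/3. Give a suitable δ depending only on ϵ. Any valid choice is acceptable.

δ = min(15/2, (9/4)ϵ)

Suppose ϵ > 0. We want δ > 0 with 0 < |u − 5| < δ ⇒ |(5u)/(u + 10) − (5/3)| < ϵ.
Combining over a common denominator, (5u)/(u + 10) − (5/3) = [(5u)·15 − 25·(u + 10)] / [15·(u + 10)] = 50(u − 5) / (15(u + 10)).
So |(5u)/(u + 10) − (5/3)| = 50|u − 5| / (15·|u + 10|).
Require δ ≤ 15/2, so |u + 10| ≥ |15| − |u − 5| > 15 − 15/2 = 15/2.
Hence |(5u)/(u + 10) − (5/3)| < 50|u − 5|/(15·(15/2)) = (4/9)|u − 5|, which is < ϵ once |u − 5| < (9/4)ϵ.
Take δ = min(15/2, (9/4)ϵ). Then 0 < |u − 5| < δ forces both bounds, so |(5u)/(u + 10) − (5/3)| < ϵ.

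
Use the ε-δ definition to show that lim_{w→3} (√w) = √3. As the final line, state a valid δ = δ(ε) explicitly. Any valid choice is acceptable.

Suppose ε > 0. We want δ > 0 such that 0 < |w − 3| < δ implies |√w − √3| < ε.
Multiplying by the conjugate, |√w − √3| = |w − 3|/(√w + √3).
Restrict δ ≤ 3 so that |w − 3| < 3 forces w > 0, and then √w + √3 > √3.
Hence |√w − √3| < |w − 3|/√3, which is < ε once |w − 3| < √3·ε.
Take δ = min(3, √3·ε). If 0 < |w − 3| < δ then w > 0 and |√w − √3| < |w − 3|/√3 < ε.

δ = min(3, √3·ε)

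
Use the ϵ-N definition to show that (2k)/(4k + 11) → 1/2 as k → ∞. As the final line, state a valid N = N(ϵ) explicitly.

Let ϵ > 0 be given. For k ≥ 1, |(2k)/(4k + 11) − (1/2)| = |-22|/(4(4k + 11)) = 22/(4(4k + 11)).
Since 4k + 11 ≥ 4k for k ≥ 1, this is ≤ 22/(4·4k) = (11/8)/k.
So |(2k)/(4k + 11) − (1/2)| < ϵ whenever k > (11/8)/ϵ.
Take N = (11/8)/ϵ. If k > N then |(2k)/(4k + 11) − (1/2)| ≤ (11/8)/k < ϵ.

N = (11/8)/ϵ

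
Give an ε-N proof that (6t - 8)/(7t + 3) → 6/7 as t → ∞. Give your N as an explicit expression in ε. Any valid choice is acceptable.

Fix ε > 0. We seek N > 0 such that t > N implies |(6t - 8)/(7t + 3) − (6/7)| < ε.
(6t - 8)/(7t + 3) − (6/7) = (7(6t - 8) − 6(7t + 3)) / (7(7t + 3)) = -74/(7(7t + 3)).
For t > 0 we have 7t + 3 > 7t, so |(6t - 8)/(7t + 3) − (6/7)| = 74/(7(7t + 3)) < 74/(7·7t) = (74/49)/t.
Thus |(6t - 8)/(7t + 3) − (6/7)| < ε whenever t > (74/49)/ε.
Take N = (74/49)/ε. If t > N then |(6t - 8)/(7t + 3) − (6/7)| < (74/49)/t < ε.

N = (74/49)/ε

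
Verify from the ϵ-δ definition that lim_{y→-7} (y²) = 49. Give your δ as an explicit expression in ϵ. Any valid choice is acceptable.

δ = min(2, ϵ/16)

Fix ϵ > 0. We seek δ > 0 with 0 < |y + 7| < δ ⇒ |y² − 49| < ϵ.
Factor: y² − 49 = (y + 7)(y - 7), so |y² − 49| = |y + 7|·|y - 7|.
Impose δ ≤ 2 so that |y| < 9; then |y - 7| ≤ 16.
Hence |y² − 49| ≤ 16|y + 7|, which is < ϵ once |y + 7| < ϵ/16.
Take δ = min(2, ϵ/16). If 0 < |y + 7| < δ then both bounds hold and |y² − 49| ≤ 16|y + 7| < 16·(ϵ/16) = ϵ.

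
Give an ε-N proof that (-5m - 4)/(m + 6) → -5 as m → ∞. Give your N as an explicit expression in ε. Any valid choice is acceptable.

Let ε > 0 be given. For m ≥ 1, |(-5m - 4)/(m + 6) + 5| = |26|/((m + 6)) = 26/((m + 6)).
Since m + 6 ≥ m for m ≥ 1, this is ≤ 26/(m) = 26/m.
So |(-5m - 4)/(m + 6) + 5| < ε whenever m > 26/ε.
Take N = 26/ε. If m > N then |(-5m - 4)/(m + 6) + 5| ≤ 26/m < ε.

N = 26/ε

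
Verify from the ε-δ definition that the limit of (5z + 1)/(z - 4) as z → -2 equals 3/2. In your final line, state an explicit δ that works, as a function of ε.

Let ε > 0. We want δ > 0 with 0 < |z + 2| < δ ⇒ |(5z + 1)/(z - 4) − (3/2)| < ε.
Combining over a common denominator, (5z + 1)/(z - 4) − (3/2) = [(5z + 1)·(-6) − (-9)·(z - 4)] / [(-6)·(z - 4)] = -21(z + 2) / ((-6)(z - 4)).
So |(5z + 1)/(z - 4) − (3/2)| = 21|z + 2| / (6·|z − 4|).
Restrict δ ≤ 3. Then |z + 2| < 3 gives |z − 4| = |(z + 2) + (-6)| ≥ 6 − 3 = 3.
Hence |(5z + 1)/(z - 4) − (3/2)| < 21|z + 2|/(6·3) = (7/6)|z + 2|, which is < ε once |z + 2| < (6/7)ε.
Take δ = min(3, (6/7)ε). Then 0 < |z + 2| < δ forces both bounds, so |(5z + 1)/(z - 4) − (3/2)| < ε.

δ = min(3, (6/7)ε)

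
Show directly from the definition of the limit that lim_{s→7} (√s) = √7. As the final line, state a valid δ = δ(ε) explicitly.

Fix ε > 0. We want δ > 0 such that 0 < |s − 7| < δ implies |√s − √7| < ε.
Multiplying by the conjugate, |√s − √7| = |s − 7|/(√s + √7).
Restrict δ ≤ 7 so that |s − 7| < 7 forces s > 0, and then √s + √7 > √7.
Hence |√s − √7| < |s − 7|/√7, which is < ε once |s − 7| < √7·ε.
Take δ = min(7, √7·ε). If 0 < |s − 7| < δ then s > 0 and |√s − √7| < |s − 7|/√7 < ε.

δ = min(7, √7·ε)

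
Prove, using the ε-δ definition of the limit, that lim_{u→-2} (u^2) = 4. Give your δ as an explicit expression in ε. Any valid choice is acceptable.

Fix ε > 0. We seek δ > 0 with 0 < |u + 2| < δ ⇒ |u^2 − 4| < ε.
Factor: u^2 − 4 = (u + 2)(u - 2), so |u^2 − 4| = |u + 2|·|u - 2|.
Impose δ ≤ 1 so that |u| < 3; then |u - 2| ≤ 5.
Hence |u^2 − 4| ≤ 5|u + 2|, which is < ε once |u + 2| < ε/5.
Take δ = min(1, ε/5). If 0 < |u + 2| < δ then both bounds hold and |u^2 − 4| ≤ 5|u + 2| < 5·(ε/5) = ε.

δ = min(1, ε/5)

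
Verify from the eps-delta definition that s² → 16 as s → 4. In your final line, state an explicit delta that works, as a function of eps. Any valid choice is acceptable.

Fix eps > 0. We seek delta > 0 with 0 < |s − 4| < delta ⇒ |s² − 16| < eps.
Factor: s² − 16 = (s − 4)(s + 4), so |s² − 16| = |s − 4|·|s + 4|.
Impose delta ≤ 1 so that |s| < 5; then |s + 4| ≤ 9.
Hence |s² − 16| ≤ 9|s − 4|, which is < eps once |s − 4| < eps/9.
Take delta = min(1, eps/9). If 0 < |s − 4| < delta then both bounds hold and |s² − 16| ≤ 9|s − 4| < 9·(eps/9) = eps.

delta = min(1, eps/9)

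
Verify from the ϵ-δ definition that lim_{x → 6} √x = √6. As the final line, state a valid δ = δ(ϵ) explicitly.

Fix ϵ > 0. We want δ > 0 such that 0 < |x − 6| < δ implies |√x − √6| < ϵ.
Rationalise: √x − √6 = (x − 6)/(√x + √6), so |√x − √6| = |x − 6|/(√x + √6).
Restrict δ ≤ 6 so that |x − 6| < 6 forces x > 0, and then √x + √6 > √6.
Hence |√x − √6| < |x − 6|/√6, which is < ϵ once |x − 6| < √6·ϵ.
Take δ = min(6, √6·ϵ). If 0 < |x − 6| < δ then x > 0 and |√x − √6| < |x − 6|/√6 < ϵ.

δ = min(6, √6·ϵ)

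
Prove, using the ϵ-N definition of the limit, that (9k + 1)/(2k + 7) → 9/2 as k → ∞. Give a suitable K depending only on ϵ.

K = (61/4)/ϵ

Fix ϵ > 0. For k ≥ 1, |(9k + 1)/(2k + 7) − (9/2)| = |-61|/(2(2k + 7)) = 61/(2(2k + 7)).
Since 2k + 7 ≥ 2k for k ≥ 1, this is ≤ 61/(2·2k) = (61/4)/k.
So |(9k + 1)/(2k + 7) − (9/2)| < ϵ whenever k > (61/4)/ϵ.
Take K = (61/4)/ϵ. If k > K then |(9k + 1)/(2k + 7) − (9/2)| ≤ (61/4)/k < ϵ.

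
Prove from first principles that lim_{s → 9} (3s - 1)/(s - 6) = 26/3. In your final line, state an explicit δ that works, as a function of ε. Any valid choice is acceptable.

δ = min(3/2, (9/34)ε)

Let ε > 0 be given. We want δ > 0 with 0 < |s − 9| < δ ⇒ |(3s - 1)/(s - 6) − (26/3)| < ε.
Combining over a common denominator, (3s - 1)/(s - 6) − (26/3) = [(3s - 1)·3 − 26·(s - 6)] / [3·(s - 6)] = -17(s − 9) / (3(s - 6)).
So |(3s - 1)/(s - 6) − (26/3)| = 17|s − 9| / (3·|s − 6|).
Restrict δ ≤ 3/2. Then |s − 9| < 3/2 gives |s − 6| = |(s − 9) + 3| ≥ 3 − 3/2 = 3/2.
Hence |(3s - 1)/(s - 6) − (26/3)| < 17|s − 9|/(3·(3/2)) = (34/9)|s − 9|, which is < ε once |s − 9| < (9/34)ε.
Take δ = min(3/2, (9/34)ε). Then 0 < |s − 9| < δ forces both bounds, so |(3s - 1)/(s - 6) − (26/3)| < ε.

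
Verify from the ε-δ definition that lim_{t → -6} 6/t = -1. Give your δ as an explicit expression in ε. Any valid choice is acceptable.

Fix ε > 0. We seek δ > 0 such that 0 < |t + 6| < δ implies |6/t + 1| < ε.
|6/t + 1| = 6·|-6 − t|/(6·|t|) = 6|t + 6|/(6|t|).
Restrict δ ≤ 3. Then |t + 6| < 3 gives |t| > 3, so 6|t| > 18.
Then |6/t + 1| < 6|t + 6|/18, which is < ε when |t + 6| < 3ε.
Take δ = min(3, 3ε). Then 0 < |t + 6| < δ gives both |t + 6| < 3 and |t + 6| < 3ε, so |6/t + 1| < ε.

δ = min(3, 3ε)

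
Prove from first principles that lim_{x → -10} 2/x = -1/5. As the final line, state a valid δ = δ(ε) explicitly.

δ = min(5, 25ε)

Let ε > 0. We seek δ > 0 such that 0 < |x + 10| < δ implies |2/x + 1/5| < ε.
|2/x + 1/5| = 2·|-10 − x|/(10·|x|) = 2|x + 10|/(10|x|).
Require δ ≤ 5 so that |x| > 10 − 5 = 5, hence 10|x| > 50.
Then |2/x + 1/5| < 2|x + 10|/50, which is < ε when |x + 10| < 25ε.
Take δ = min(5, 25ε). Then 0 < |x + 10| < δ gives both |x + 10| < 5 and |x + 10| < 25ε, so |2/x + 1/5| < ε.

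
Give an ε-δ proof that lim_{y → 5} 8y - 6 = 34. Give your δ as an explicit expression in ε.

Fix ε > 0. We need δ > 0 so that 0 < |y − 5| < δ implies |(8y - 6) − 34| < ε.
Since (8y - 6) − 34 = 8(y − 5), we have |(8y - 6) − 34| = 8|y − 5|.
Thus it suffices that |y − 5| < ε/8.
Take δ = ε/8. If 0 < |y − 5| < δ then |(8y - 6) − 34| = 8|y − 5| < 8·(ε/8) = ε.

δ = ε/8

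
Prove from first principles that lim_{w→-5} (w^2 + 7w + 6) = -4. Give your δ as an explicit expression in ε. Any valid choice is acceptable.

Fix ε > 0. We want δ > 0 such that 0 < |w + 5| < δ implies |(w^2 + 7w + 6) + 4| < ε.
(w^2 + 7w + 6) + 4 = w^2 + 7w + 10 = (w + 5)(w + 2).
So |(w^2 + 7w + 6) + 4| = |w + 5|·|w + 2|.
Require δ ≤ 1. Then |w + 5| < 1 gives |w| < 6, and by the triangle inequality |w + 2| ≤ 6 + 2 = 8.
Hence |(w^2 + 7w + 6) + 4| ≤ 8|w + 5| < ε provided |w + 5| < ε/8.
Choosing δ = min(1, ε/8) ensures both conditions, hence |(w^2 + 7w + 6) + 4| < ε.

δ = min(1, ε/8)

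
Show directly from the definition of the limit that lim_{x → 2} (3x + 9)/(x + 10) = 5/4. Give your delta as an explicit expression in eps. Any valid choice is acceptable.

delta = min(6, (24/7)eps)

Let eps > 0 be given. We want delta > 0 with 0 < |x − 2| < delta ⇒ |(3x + 9)/(x + 10) − (5/4)| < eps.
Combining over a common denominator, (3x + 9)/(x + 10) − (5/4) = [(3x + 9)·12 − 15·(x + 10)] / [12·(x + 10)] = 21(x − 2) / (12(x + 10)).
So |(3x + 9)/(x + 10) − (5/4)| = 21|x − 2| / (12·|x + 10|).
Require delta ≤ 6, so |x + 10| ≥ |12| − |x − 2| > 12 − 6 = 6.
Hence |(3x + 9)/(x + 10) − (5/4)| < 21|x − 2|/(12·6) = (7/24)|x − 2|, which is < eps once |x − 2| < (24/7)eps.
Take delta = min(6, (24/7)eps). Then 0 < |x − 2| < delta forces both bounds, so |(3x + 9)/(x + 10) − (5/4)| < eps.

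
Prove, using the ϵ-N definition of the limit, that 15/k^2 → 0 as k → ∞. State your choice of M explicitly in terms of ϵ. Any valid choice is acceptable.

M = (15/ϵ)^{1/2}

Let ϵ > 0. For k ≥ 1, |15/k^2 − 0| = 15/k^2.
15/k^2 < ϵ ⇔ k^2 > 15/ϵ ⇔ k > (15/ϵ)^{1/2}.
Take M = (15/ϵ)^{1/2}. Then k > M implies 15/k^2 < ϵ.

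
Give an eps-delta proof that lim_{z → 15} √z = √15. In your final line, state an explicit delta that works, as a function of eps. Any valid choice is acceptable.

Suppose eps > 0. We want delta > 0 such that 0 < |z − 15| < delta implies |√z − √15| < eps.
Multiplying by the conjugate, |√z − √15| = |z − 15|/(√z + √15).
Restrict delta ≤ 15 so that |z − 15| < 15 forces z > 0, and then √z + √15 > √15.
Hence |√z − √15| < |z − 15|/√15, which is < eps once |z − 15| < √15·eps.
Take delta = min(15, √15·eps). If 0 < |z − 15| < delta then z > 0 and |√z − √15| < |z − 15|/√15 < eps.

delta = min(15, √15·eps)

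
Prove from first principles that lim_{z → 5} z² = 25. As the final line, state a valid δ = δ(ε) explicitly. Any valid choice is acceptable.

δ = min(1, ε/11)

Suppose ε > 0. We seek δ > 0 with 0 < |z − 5| < δ ⇒ |z² − 25| < ε.
Factor: z² − 25 = (z − 5)(z + 5), so |z² − 25| = |z − 5|·|z + 5|.
Restrict δ ≤ 1. Then |z − 5| < 1 gives |z| < 6, so by the triangle inequality |z + 5| ≤ 6 + 5 = 11.
Hence |z² − 25| ≤ 11|z − 5|, which is < ε once |z − 5| < ε/11.
Take δ = min(1, ε/11). If 0 < |z − 5| < δ then both bounds hold and |z² − 25| ≤ 11|z − 5| < 11·(ε/11) = ε.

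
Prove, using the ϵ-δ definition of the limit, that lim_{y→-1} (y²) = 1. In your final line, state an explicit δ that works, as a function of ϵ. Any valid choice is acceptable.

δ = min(2, ϵ/4)

Fix ϵ > 0. We seek δ > 0 with 0 < |y + 1| < δ ⇒ |y² − 1| < ϵ.
Factor: y² − 1 = (y + 1)(y - 1), so |y² − 1| = |y + 1|·|y - 1|.
Restrict δ ≤ 2. Then |y + 1| < 2 gives |y| < 3, so by the triangle inequality |y - 1| ≤ 3 + 1 = 4.
Hence |y² − 1| ≤ 4|y + 1|, which is < ϵ once |y + 1| < ϵ/4.
Take δ = min(2, ϵ/4). If 0 < |y + 1| < δ then both bounds hold and |y² − 1| ≤ 4|y + 1| < 4·(ϵ/4) = ϵ.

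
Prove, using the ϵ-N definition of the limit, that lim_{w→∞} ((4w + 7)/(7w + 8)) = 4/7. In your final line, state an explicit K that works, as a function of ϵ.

K = (17/49)/ϵ

Let ϵ > 0. We seek K > 0 such that w > K implies |(4w + 7)/(7w + 8) − (4/7)| < ϵ.
(4w + 7)/(7w + 8) − (4/7) = (7(4w + 7) − 4(7w + 8)) / (7(7w + 8)) = 17/(7(7w + 8)).
For w > 0 we have 7w + 8 > 7w, so |(4w + 7)/(7w + 8) − (4/7)| = 17/(7(7w + 8)) < 17/(7·7w) = (17/49)/w.
Thus |(4w + 7)/(7w + 8) − (4/7)| < ϵ whenever w > (17/49)/ϵ.
Take K = (17/49)/ϵ. If w > K then |(4w + 7)/(7w + 8) − (4/7)| < (17/49)/w < ϵ.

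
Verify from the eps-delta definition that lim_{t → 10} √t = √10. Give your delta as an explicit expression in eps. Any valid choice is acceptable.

delta = min(10, √10·eps)

Let eps > 0 be given. We want delta > 0 such that 0 < |t − 10| < delta implies |√t − √10| < eps.
Multiplying by the conjugate, |√t − √10| = |t − 10|/(√t + √10).
Restrict delta ≤ 10 so that |t − 10| < 10 forces t > 0, and then √t + √10 > √10.
Hence |√t − √10| < |t − 10|/√10, which is < eps once |t − 10| < √10·eps.
Take delta = min(10, √10·eps). If 0 < |t − 10| < delta then t > 0 and |√t − √10| < |t − 10|/√10 < eps.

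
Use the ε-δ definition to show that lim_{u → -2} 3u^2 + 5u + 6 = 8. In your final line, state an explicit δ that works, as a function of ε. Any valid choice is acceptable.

Let ε > 0. We want δ > 0 such that 0 < |u + 2| < δ implies |(3u^2 + 5u + 6) − 8| < ε.
(3u^2 + 5u + 6) − 8 = 3u^2 + 5u - 2 = (u + 2)(3u - 1).
So |(3u^2 + 5u + 6) − 8| = |u + 2|·|3u - 1|.
Assume first that |u + 2| < 1, so |u| < 3. Then |3u - 1| ≤ 3·3 + 1 = 10.
Hence |(3u^2 + 5u + 6) − 8| ≤ 10|u + 2| < ε provided |u + 2| < ε/10.
Choosing δ = min(1, ε/10) ensures both conditions, hence |(3u^2 + 5u + 6) − 8| < ε.

δ = min(1, ε/10)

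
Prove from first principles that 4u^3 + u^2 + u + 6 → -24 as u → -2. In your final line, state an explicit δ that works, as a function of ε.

Suppose ε > 0. We want δ > 0 such that 0 < |u + 2| < δ implies |(4u^3 + u^2 + u + 6) + 24| < ε.
(4u^3 + u^2 + u + 6) + 24 = 4u^3 + u^2 + u + 30 = (u + 2)(4u^2 - 7u + 15).
So |(4u^3 + u^2 + u + 6) + 24| = |u + 2|·|4u^2 - 7u + 15|.
Require δ ≤ 1. Then |u + 2| < 1 gives |u| < 3, and by the triangle inequality |4u^2 - 7u + 15| ≤ 4·3^2 + 7·3 + 15 = 72.
Hence |(4u^3 + u^2 + u + 6) + 24| ≤ 72|u + 2| < ε provided |u + 2| < ε/72.
Take δ = min(1, ε/72). Then 0 < |u + 2| < δ gives both |u + 2| < 1 and |u + 2| < ε/72, so |(4u^3 + u^2 + u + 6) + 24| < ε.

δ = min(1, ε/72)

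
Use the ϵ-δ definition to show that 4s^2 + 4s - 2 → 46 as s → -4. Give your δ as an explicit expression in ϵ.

Fix ϵ > 0. We want δ > 0 such that 0 < |s + 4| < δ implies |(4s^2 + 4s - 2) − 46| < ϵ.
(4s^2 + 4s - 2) − 46 = 4s^2 + 4s - 48 = (s + 4)(4s - 12).
So |(4s^2 + 4s - 2) − 46| = |s + 4|·|4s - 12|.
Assume first that |s + 4| < 1, so |s| < 5. Then |4s - 12| ≤ 4·5 + 12 = 32.
Hence |(4s^2 + 4s - 2) − 46| ≤ 32|s + 4| < ϵ provided |s + 4| < ϵ/32.
Choosing δ = min(1, ϵ/32) ensures both conditions, hence |(4s^2 + 4s - 2) − 46| < ϵ.

δ = min(1, ϵ/32)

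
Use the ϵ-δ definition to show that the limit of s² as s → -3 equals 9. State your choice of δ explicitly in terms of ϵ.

δ = min(1, ϵ/7)

Let ϵ > 0 be given. We seek δ > 0 with 0 < |s + 3| < δ ⇒ |s² − 9| < ϵ.
Factor: s² − 9 = (s + 3)(s - 3), so |s² − 9| = |s + 3|·|s - 3|.
Impose δ ≤ 1 so that |s| < 4; then |s - 3| ≤ 7.
Hence |s² − 9| ≤ 7|s + 3|, which is < ϵ once |s + 3| < ϵ/7.
Take δ = min(1, ϵ/7). If 0 < |s + 3| < δ then both bounds hold and |s² − 9| ≤ 7|s + 3| < 7·(ϵ/7) = ϵ.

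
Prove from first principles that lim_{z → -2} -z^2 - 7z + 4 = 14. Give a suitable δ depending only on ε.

δ = min(1, ε/8)

Let ε > 0 be given. We want δ > 0 such that 0 < |z + 2| < δ implies |(-z^2 - 7z + 4) − 14| < ε.
(-z^2 - 7z + 4) − 14 = -z^2 - 7z - 10 = (z + 2)(-z - 5).
So |(-z^2 - 7z + 4) − 14| = |z + 2|·|-z - 5|.
Assume first that |z + 2| < 1, so |z| < 3. Then |-z - 5| ≤ 3 + 5 = 8.
Hence |(-z^2 - 7z + 4) − 14| ≤ 8|z + 2| < ε provided |z + 2| < ε/8.
Choosing δ = min(1, ε/8) ensures both conditions, hence |(-z^2 - 7z + 4) − 14| < ε.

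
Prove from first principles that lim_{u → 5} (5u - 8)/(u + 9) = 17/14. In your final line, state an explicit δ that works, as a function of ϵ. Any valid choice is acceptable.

δ = min(7, (98/53)ϵ)

Let ϵ > 0 be given. We want δ > 0 with 0 < |u − 5| < δ ⇒ |(5u - 8)/(u + 9) − (17/14)| < ϵ.
Combining over a common denominator, (5u - 8)/(u + 9) − (17/14) = [(5u - 8)·14 − 17·(u + 9)] / [14·(u + 9)] = 53(u − 5) / (14(u + 9)).
So |(5u - 8)/(u + 9) − (17/14)| = 53|u − 5| / (14·|u + 9|).
Restrict δ ≤ 7. Then |u − 5| < 7 gives |u + 9| = |(u − 5) + 14| ≥ 14 − 7 = 7.
Hence |(5u - 8)/(u + 9) − (17/14)| < 53|u − 5|/(14·7) = (53/98)|u − 5|, which is < ϵ once |u − 5| < (98/53)ϵ.
Take δ = min(7, (98/53)ϵ). Then 0 < |u − 5| < δ forces both bounds, so |(5u - 8)/(u + 9) − (17/14)| < ϵ.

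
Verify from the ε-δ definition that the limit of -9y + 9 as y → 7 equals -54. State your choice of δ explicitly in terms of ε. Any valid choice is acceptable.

δ = ε/9

Fix ε > 0. We need δ > 0 so that 0 < |y − 7| < δ implies |(-9y + 9) + 54| < ε.
Since (-9y + 9) + 54 = -9(y − 7), we have |(-9y + 9) + 54| = 9|y − 7|.
Thus it suffices that |y − 7| < ε/9.
Choosing δ = ε/9 gives |(-9y + 9) + 54| = 9|y − 7| < ε whenever |y − 7| < δ.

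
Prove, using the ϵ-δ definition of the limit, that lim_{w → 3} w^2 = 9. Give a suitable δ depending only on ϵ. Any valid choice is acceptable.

δ = min(1, ϵ/7)

Fix ϵ > 0. We seek δ > 0 with 0 < |w − 3| < δ ⇒ |w^2 − 9| < ϵ.
Factor: w^2 − 9 = (w − 3)(w + 3), so |w^2 − 9| = |w − 3|·|w + 3|.
Impose δ ≤ 1 so that |w| < 4; then |w + 3| ≤ 7.
Hence |w^2 − 9| ≤ 7|w − 3|, which is < ϵ once |w − 3| < ϵ/7.
Take δ = min(1, ϵ/7). If 0 < |w − 3| < δ then both bounds hold and |w^2 − 9| ≤ 7|w − 3| < 7·(ϵ/7) = ϵ.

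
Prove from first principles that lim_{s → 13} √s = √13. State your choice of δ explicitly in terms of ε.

Suppose ε > 0. We want δ > 0 such that 0 < |s − 13| < δ implies |√s − √13| < ε.
Rationalise: √s − √13 = (s − 13)/(√s + √13), so |√s − √13| = |s − 13|/(√s + √13).
Restrict δ ≤ 13 so that |s − 13| < 13 forces s > 0, and then √s + √13 > √13.
Hence |√s − √13| < |s − 13|/√13, which is < ε once |s − 13| < √13·ε.
Take δ = min(13, √13·ε). If 0 < |s − 13| < δ then s > 0 and |√s − √13| < |s − 13|/√13 < ε.

δ = min(13, √13·ε)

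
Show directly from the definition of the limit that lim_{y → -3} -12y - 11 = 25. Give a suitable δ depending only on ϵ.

δ = ϵ/12

Let ϵ > 0 be given. We need δ > 0 so that 0 < |y + 3| < δ implies |(-12y - 11) − 25| < ϵ.
|(-12y - 11) − 25| = |-12y - 36| = 12|y + 3|.
Thus it suffices that |y + 3| < ϵ/12.
Take δ = ϵ/12. If 0 < |y + 3| < δ then |(-12y - 11) − 25| = 12|y + 3| < 12·(ϵ/12) = ϵ.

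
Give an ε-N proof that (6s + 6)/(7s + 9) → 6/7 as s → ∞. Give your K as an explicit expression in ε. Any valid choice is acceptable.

Fix ε > 0. We seek K > 0 such that s > K implies |(6s + 6)/(7s + 9) − (6/7)| < ε.
(6s + 6)/(7s + 9) − (6/7) = (7(6s + 6) − 6(7s + 9)) / (7(7s + 9)) = -12/(7(7s + 9)).
For s > 0 we have 7s + 9 > 7s, so |(6s + 6)/(7s + 9) − (6/7)| = 12/(7(7s + 9)) < 12/(7·7s) = (12/49)/s.
Thus |(6s + 6)/(7s + 9) − (6/7)| < ε whenever s > (12/49)/ε.
Take K = (12/49)/ε. If s > K then |(6s + 6)/(7s + 9) − (6/7)| < (12/49)/s < ε.

K = (12/49)/ε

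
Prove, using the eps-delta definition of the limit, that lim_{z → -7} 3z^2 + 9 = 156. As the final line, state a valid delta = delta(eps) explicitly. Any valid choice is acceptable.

Suppose eps > 0. We want delta > 0 such that 0 < |z + 7| < delta implies |(3z^2 + 9) − 156| < eps.
(3z^2 + 9) − 156 = 3z^2 - 147 = (z + 7)(3z - 21).
So |(3z^2 + 9) − 156| = |z + 7|·|3z - 21|.
Assume first that |z + 7| < 1, so |z| < 8. Then |3z - 21| ≤ 3·8 + 21 = 45.
Hence |(3z^2 + 9) − 156| ≤ 45|z + 7| < eps provided |z + 7| < eps/45.
Choosing delta = min(1, eps/45) ensures both conditions, hence |(3z^2 + 9) − 156| < eps.

delta = min(1, eps/45)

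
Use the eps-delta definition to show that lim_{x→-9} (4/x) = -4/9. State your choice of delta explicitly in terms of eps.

delta = min(9/2, (81/8)eps)

Suppose eps > 0. We seek delta > 0 such that 0 < |x + 9| < delta implies |4/x + 4/9| < eps.
|4/x + 4/9| = 4·|-9 − x|/(9·|x|) = 4|x + 9|/(9|x|).
Restrict delta ≤ 9/2. Then |x + 9| < 9/2 gives |x| > 9/2, so 9|x| > 81/2.
Then |4/x + 4/9| < 4|x + 9|/(81/2), which is < eps when |x + 9| < (81/8)eps.
Take delta = min(9/2, (81/8)eps). Then 0 < |x + 9| < delta gives both |x + 9| < 9/2 and |x + 9| < (81/8)eps, so |4/x + 4/9| < eps.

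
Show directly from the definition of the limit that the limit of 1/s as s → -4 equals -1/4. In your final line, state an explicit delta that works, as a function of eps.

delta = min(2, 8eps)

Suppose eps > 0. We seek delta > 0 such that 0 < |s + 4| < delta implies |1/s + 1/4| < eps.
|1/s + 1/4| = |-4 − s|/(4·|s|) = |s + 4|/(4|s|).
Require delta ≤ 2 so that |s| > 4 − 2 = 2, hence 4|s| > 8.
Then |1/s + 1/4| < |s + 4|/8, which is < eps when |s + 4| < 8eps.
Take delta = min(2, 8eps). Then 0 < |s + 4| < delta gives both |s + 4| < 2 and |s + 4| < 8eps, so |1/s + 1/4| < eps.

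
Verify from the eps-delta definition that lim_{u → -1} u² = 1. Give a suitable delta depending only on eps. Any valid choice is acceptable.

delta = min(1, eps/3)

Let eps > 0 be given. We seek delta > 0 with 0 < |u + 1| < delta ⇒ |u² − 1| < eps.
Factor: u² − 1 = (u + 1)(u - 1), so |u² − 1| = |u + 1|·|u - 1|.
Restrict delta ≤ 1. Then |u + 1| < 1 gives |u| < 2, so by the triangle inequality |u - 1| ≤ 2 + 1 = 3.
Hence |u² − 1| ≤ 3|u + 1|, which is < eps once |u + 1| < eps/3.
Take delta = min(1, eps/3). If 0 < |u + 1| < delta then both bounds hold and |u² − 1| ≤ 3|u + 1| < 3·(eps/3) = eps.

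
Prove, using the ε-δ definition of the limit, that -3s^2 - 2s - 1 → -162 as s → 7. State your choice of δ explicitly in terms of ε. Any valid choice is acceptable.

δ = min(1, ε/47)

Let ε > 0 be given. We want δ > 0 such that 0 < |s − 7| < δ implies |(-3s^2 - 2s - 1) + 162| < ε.
(-3s^2 - 2s - 1) + 162 = -3s^2 - 2s + 161 = (s − 7)(-3s - 23).
So |(-3s^2 - 2s - 1) + 162| = |s − 7|·|-3s - 23|.
Require δ ≤ 1. Then |s − 7| < 1 gives |s| < 8, and by the triangle inequality |-3s - 23| ≤ 3·8 + 23 = 47.
Hence |(-3s^2 - 2s - 1) + 162| ≤ 47|s − 7| < ε provided |s − 7| < ε/47.
Take δ = min(1, ε/47). Then 0 < |s − 7| < δ gives both |s − 7| < 1 and |s − 7| < ε/47, so |(-3s^2 - 2s - 1) + 162| < ε.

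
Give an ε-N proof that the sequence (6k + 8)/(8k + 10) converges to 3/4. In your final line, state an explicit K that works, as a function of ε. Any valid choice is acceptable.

K = (1/16)/ε

Let ε > 0. For k ≥ 1, |(6k + 8)/(8k + 10) − (3/4)| = |4|/(8(8k + 10)) = 4/(8(8k + 10)).
Since 8k + 10 ≥ 8k for k ≥ 1, this is ≤ 4/(8·8k) = (1/16)/k.
So |(6k + 8)/(8k + 10) − (3/4)| < ε whenever k > (1/16)/ε.
Take K = (1/16)/ε. If k > K then |(6k + 8)/(8k + 10) − (3/4)| ≤ (1/16)/k < ε.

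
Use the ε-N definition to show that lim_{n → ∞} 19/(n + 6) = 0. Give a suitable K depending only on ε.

Let ε > 0 be given. For n ≥ 1, |19/(n + 6) − 0| = 19/(n + 6) ≤ 19/n.
We need 19/n < ε, i.e. n > 19/ε.
Take K = 19/ε. If n > K then |19/(n + 6)| ≤ 19/n < ε.

K = 19/ε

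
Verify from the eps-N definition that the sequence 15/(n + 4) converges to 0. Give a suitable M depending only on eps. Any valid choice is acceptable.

M = 15/eps

Let eps > 0. For n ≥ 1, |15/(n + 4) − 0| = 15/(n + 4) ≤ 15/n.
We need 15/n < eps, i.e. n > 15/eps.
Take M = 15/eps. If n > M then |15/(n + 4)| ≤ 15/n < eps.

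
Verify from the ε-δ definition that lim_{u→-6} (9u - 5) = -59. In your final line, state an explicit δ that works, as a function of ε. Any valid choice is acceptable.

Fix ε > 0. We need δ > 0 so that 0 < |u + 6| < δ implies |(9u - 5) + 59| < ε.
|(9u - 5) + 59| = |9u + 54| = 9|u + 6|.
Thus it suffices that |u + 6| < ε/9.
Choosing δ = ε/9 gives |(9u - 5) + 59| = 9|u + 6| < ε whenever |u + 6| < δ.

δ = ε/9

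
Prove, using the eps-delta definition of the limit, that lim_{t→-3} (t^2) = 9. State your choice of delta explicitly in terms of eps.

Suppose eps > 0. We seek delta > 0 with 0 < |t + 3| < delta ⇒ |t^2 − 9| < eps.
Factor: t^2 − 9 = (t + 3)(t - 3), so |t^2 − 9| = |t + 3|·|t - 3|.
Impose delta ≤ 1 so that |t| < 4; then |t - 3| ≤ 7.
Hence |t^2 − 9| ≤ 7|t + 3|, which is < eps once |t + 3| < eps/7.
Take delta = min(1, eps/7). If 0 < |t + 3| < delta then both bounds hold and |t^2 − 9| ≤ 7|t + 3| < 7·(eps/7) = eps.

delta = min(1, eps/7)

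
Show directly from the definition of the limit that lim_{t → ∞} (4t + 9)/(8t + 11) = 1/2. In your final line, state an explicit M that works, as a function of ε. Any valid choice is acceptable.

M = (7/16)/ε

Let ε > 0 be given. We seek M > 0 such that t > M implies |(4t + 9)/(8t + 11) − (1/2)| < ε.
(4t + 9)/(8t + 11) − (1/2) = (8(4t + 9) − 4(8t + 11)) / (8(8t + 11)) = 28/(8(8t + 11)).
For t > 0 we have 8t + 11 > 8t, so |(4t + 9)/(8t + 11) − (1/2)| = 28/(8(8t + 11)) < 28/(8·8t) = (7/16)/t.
Thus |(4t + 9)/(8t + 11) − (1/2)| < ε whenever t > (7/16)/ε.
Take M = (7/16)/ε. If t > M then |(4t + 9)/(8t + 11) − (1/2)| < (7/16)/t < ε.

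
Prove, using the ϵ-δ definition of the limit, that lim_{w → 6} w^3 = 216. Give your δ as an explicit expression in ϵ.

Let ϵ > 0 be given. We seek δ > 0 with 0 < |w − 6| < δ ⇒ |w^3 − 216| < ϵ.
Factor: w^3 − 216 = (w − 6)(w^2 + 6w + 36), so |w^3 − 216| = |w − 6|·|w^2 + 6w + 36|.
Impose δ ≤ 1 so that |w| < 7; then |w^2 + 6w + 36| ≤ 127.
Hence |w^3 − 216| ≤ 127|w − 6|, which is < ϵ once |w − 6| < ϵ/127.
Take δ = min(1, ϵ/127). If 0 < |w − 6| < δ then both bounds hold and |w^3 − 216| ≤ 127|w − 6| < 127·(ϵ/127) = ϵ.

δ = min(1, ϵ/127)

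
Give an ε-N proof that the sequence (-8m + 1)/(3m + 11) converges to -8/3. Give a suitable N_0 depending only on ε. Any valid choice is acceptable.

Fix ε > 0. For m ≥ 1, |(-8m + 1)/(3m + 11) + 8/3| = |91|/(3(3m + 11)) = 91/(3(3m + 11)).
Since 3m + 11 ≥ 3m for m ≥ 1, this is ≤ 91/(3·3m) = (91/9)/m.
So |(-8m + 1)/(3m + 11) + 8/3| < ε whenever m > (91/9)/ε.
Take N_0 = (91/9)/ε. If m > N_0 then |(-8m + 1)/(3m + 11) + 8/3| ≤ (91/9)/m < ε.

N_0 = (91/9)/ε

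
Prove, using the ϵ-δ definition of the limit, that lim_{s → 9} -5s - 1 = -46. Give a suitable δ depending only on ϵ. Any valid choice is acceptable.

δ = ϵ/5

Let ϵ > 0. We need δ > 0 so that 0 < |s − 9| < δ implies |(-5s - 1) + 46| < ϵ.
|(-5s - 1) + 46| = |-5s + 45| = 5|s − 9|.
So 5|s − 9| < ϵ exactly when |s − 9| < ϵ/5.
Take δ = ϵ/5. If 0 < |s − 9| < δ then |(-5s - 1) + 46| = 5|s − 9| < 5·(ϵ/5) = ϵ.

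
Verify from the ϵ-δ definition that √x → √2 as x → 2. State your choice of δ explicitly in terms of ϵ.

δ = min(2, √2·ϵ)

Let ϵ > 0 be given. We want δ > 0 such that 0 < |x − 2| < δ implies |√x − √2| < ϵ.
Multiplying by the conjugate, |√x − √2| = |x − 2|/(√x + √2).
Restrict δ ≤ 2 so that |x − 2| < 2 forces x > 0, and then √x + √2 > √2.
Hence |√x − √2| < |x − 2|/√2, which is < ϵ once |x − 2| < √2·ϵ.
Take δ = min(2, √2·ϵ). If 0 < |x − 2| < δ then x > 0 and |√x − √2| < |x − 2|/√2 < ϵ.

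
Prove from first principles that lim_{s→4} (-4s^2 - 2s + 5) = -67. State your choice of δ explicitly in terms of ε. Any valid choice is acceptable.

Let ε > 0. We want δ > 0 such that 0 < |s − 4| < δ implies |(-4s^2 - 2s + 5) + 67| < ε.
(-4s^2 - 2s + 5) + 67 = -4s^2 - 2s + 72 = (s − 4)(-4s - 18).
So |(-4s^2 - 2s + 5) + 67| = |s − 4|·|-4s - 18|.
Assume first that |s − 4| < 2, so |s| < 6. Then |-4s - 18| ≤ 4·6 + 18 = 42.
Hence |(-4s^2 - 2s + 5) + 67| ≤ 42|s − 4| < ε provided |s − 4| < ε/42.
Take δ = min(2, ε/42). Then 0 < |s − 4| < δ gives both |s − 4| < 2 and |s − 4| < ε/42, so |(-4s^2 - 2s + 5) + 67| < ε.

δ = min(2, ε/42)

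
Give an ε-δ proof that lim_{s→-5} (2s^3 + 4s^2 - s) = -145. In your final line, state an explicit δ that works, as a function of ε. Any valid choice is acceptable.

Suppose ε > 0. We want δ > 0 such that 0 < |s + 5| < δ implies |(2s^3 + 4s^2 - s) + 145| < ε.
(2s^3 + 4s^2 - s) + 145 = 2s^3 + 4s^2 - s + 145 = (s + 5)(2s^2 - 6s + 29).
So |(2s^3 + 4s^2 - s) + 145| = |s + 5|·|2s^2 - 6s + 29|.
Require δ ≤ 1. Then |s + 5| < 1 gives |s| < 6, and by the triangle inequality |2s^2 - 6s + 29| ≤ 2·6^2 + 6·6 + 29 = 137.
Hence |(2s^3 + 4s^2 - s) + 145| ≤ 137|s + 5| < ε provided |s + 5| < ε/137.
Choosing δ = min(1, ε/137) ensures both conditions, hence |(2s^3 + 4s^2 - s) + 145| < ε.

δ = min(1, ε/137)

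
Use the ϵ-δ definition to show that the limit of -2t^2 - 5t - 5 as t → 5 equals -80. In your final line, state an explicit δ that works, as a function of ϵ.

Let ϵ > 0. We want δ > 0 such that 0 < |t − 5| < δ implies |(-2t^2 - 5t - 5) + 80| < ϵ.
(-2t^2 - 5t - 5) + 80 = -2t^2 - 5t + 75 = (t − 5)(-2t - 15).
So |(-2t^2 - 5t - 5) + 80| = |t − 5|·|-2t - 15|.
Assume first that |t − 5| < 1, so |t| < 6. Then |-2t - 15| ≤ 2·6 + 15 = 27.
Hence |(-2t^2 - 5t - 5) + 80| ≤ 27|t − 5| < ϵ provided |t − 5| < ϵ/27.
Choosing δ = min(1, ϵ/27) ensures both conditions, hence |(-2t^2 - 5t - 5) + 80| < ϵ.

δ = min(1, ϵ/27)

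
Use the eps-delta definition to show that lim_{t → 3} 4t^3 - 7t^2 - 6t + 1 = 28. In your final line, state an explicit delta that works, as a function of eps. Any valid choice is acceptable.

delta = min(1, eps/93)

Let eps > 0. We want delta > 0 such that 0 < |t − 3| < delta implies |(4t^3 - 7t^2 - 6t + 1) − 28| < eps.
(4t^3 - 7t^2 - 6t + 1) − 28 = 4t^3 - 7t^2 - 6t - 27 = (t − 3)(4t^2 + 5t + 9).
So |(4t^3 - 7t^2 - 6t + 1) − 28| = |t − 3|·|4t^2 + 5t + 9|.
Require delta ≤ 1. Then |t − 3| < 1 gives |t| < 4, and by the triangle inequality |4t^2 + 5t + 9| ≤ 4·4^2 + 5·4 + 9 = 93.
Hence |(4t^3 - 7t^2 - 6t + 1) − 28| ≤ 93|t − 3| < eps provided |t − 3| < eps/93.
Take delta = min(1, eps/93). Then 0 < |t − 3| < delta gives both |t − 3| < 1 and |t − 3| < eps/93, so |(4t^3 - 7t^2 - 6t + 1) − 28| < eps.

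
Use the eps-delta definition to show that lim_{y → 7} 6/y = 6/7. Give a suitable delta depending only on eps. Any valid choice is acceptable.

delta = min(7/2, (49/12)eps)

Suppose eps > 0. We seek delta > 0 such that 0 < |y − 7| < delta implies |6/y − (6/7)| < eps.
|6/y − (6/7)| = 6·|7 − y|/(7·|y|) = 6|y − 7|/(7|y|).
Restrict delta ≤ 7/2. Then |y − 7| < 7/2 gives |y| > 7/2, so 7|y| > 49/2.
Then |6/y − (6/7)| < 6|y − 7|/(49/2), which is < eps when |y − 7| < (49/12)eps.
Take delta = min(7/2, (49/12)eps). Then 0 < |y − 7| < delta gives both |y − 7| < 7/2 and |y − 7| < (49/12)eps, so |6/y − (6/7)| < eps.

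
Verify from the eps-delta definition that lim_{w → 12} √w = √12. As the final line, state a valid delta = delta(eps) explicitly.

Let eps > 0 be given. We want delta > 0 such that 0 < |w − 12| < delta implies |√w − √12| < eps.
Rationalise: √w − √12 = (w − 12)/(√w + √12), so |√w − √12| = |w − 12|/(√w + √12).
Restrict delta ≤ 12 so that |w − 12| < 12 forces w > 0, and then √w + √12 > √12.
Hence |√w − √12| < |w − 12|/√12, which is < eps once |w − 12| < √12·eps.
Take delta = min(12, √12·eps). If 0 < |w − 12| < delta then w > 0 and |√w − √12| < |w − 12|/√12 < eps.

delta = min(12, √12·eps)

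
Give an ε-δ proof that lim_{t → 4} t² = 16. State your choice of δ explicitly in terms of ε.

δ = min(1, ε/9)

Let ε > 0 be given. We seek δ > 0 with 0 < |t − 4| < δ ⇒ |t² − 16| < ε.
Factor: t² − 16 = (t − 4)(t + 4), so |t² − 16| = |t − 4|·|t + 4|.
Restrict δ ≤ 1. Then |t − 4| < 1 gives |t| < 5, so by the triangle inequality |t + 4| ≤ 5 + 4 = 9.
Hence |t² − 16| ≤ 9|t − 4|, which is < ε once |t − 4| < ε/9.
Take δ = min(1, ε/9). If 0 < |t − 4| < δ then both bounds hold and |t² − 16| ≤ 9|t − 4| < 9·(ε/9) = ε.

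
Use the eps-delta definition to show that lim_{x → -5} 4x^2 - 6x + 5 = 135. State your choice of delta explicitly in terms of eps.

Let eps > 0. We want delta > 0 such that 0 < |x + 5| < delta implies |(4x^2 - 6x + 5) − 135| < eps.
(4x^2 - 6x + 5) − 135 = 4x^2 - 6x - 130 = (x + 5)(4x - 26).
So |(4x^2 - 6x + 5) − 135| = |x + 5|·|4x - 26|.
Require delta ≤ 1. Then |x + 5| < 1 gives |x| < 6, and by the triangle inequality |4x - 26| ≤ 4·6 + 26 = 50.
Hence |(4x^2 - 6x + 5) − 135| ≤ 50|x + 5| < eps provided |x + 5| < eps/50.
Choosing delta = min(1, eps/50) ensures both conditions, hence |(4x^2 - 6x + 5) − 135| < eps.

delta = min(1, eps/50)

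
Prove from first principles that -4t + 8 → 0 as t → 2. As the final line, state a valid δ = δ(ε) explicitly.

Let ε > 0. We need δ > 0 so that 0 < |t − 2| < δ implies |(-4t + 8)| < ε.
|(-4t + 8)| = |-4t + 8| = 4|t − 2|.
Thus it suffices that |t − 2| < ε/4.
Take δ = ε/4. If 0 < |t − 2| < δ then |(-4t + 8)| = 4|t − 2| < 4·(ε/4) = ε.

δ = ε/4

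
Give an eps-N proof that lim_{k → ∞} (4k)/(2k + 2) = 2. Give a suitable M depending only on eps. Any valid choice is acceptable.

Suppose eps > 0. For k ≥ 1, |(4k)/(2k + 2) − 2| = |-8|/(2(2k + 2)) = 8/(2(2k + 2)).
Since 2k + 2 ≥ 2k for k ≥ 1, this is ≤ 8/(2·2k) = 2/k.
So |(4k)/(2k + 2) − 2| < eps whenever k > 2/eps.
Take M = 2/eps. If k > M then |(4k)/(2k + 2) − 2| ≤ 2/k < eps.

M = 2/eps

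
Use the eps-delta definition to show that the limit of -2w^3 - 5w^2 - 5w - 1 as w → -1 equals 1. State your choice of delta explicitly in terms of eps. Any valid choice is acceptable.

Fix eps > 0. We want delta > 0 such that 0 < |w + 1| < delta implies |(-2w^3 - 5w^2 - 5w - 1) − 1| < eps.
(-2w^3 - 5w^2 - 5w - 1) − 1 = -2w^3 - 5w^2 - 5w - 2 = (w + 1)(-2w^2 - 3w - 2).
So |(-2w^3 - 5w^2 - 5w - 1) − 1| = |w + 1|·|-2w^2 - 3w - 2|.
Require delta ≤ 1. Then |w + 1| < 1 gives |w| < 2, and by the triangle inequality |-2w^2 - 3w - 2| ≤ 2·2^2 + 3·2 + 2 = 16.
Hence |(-2w^3 - 5w^2 - 5w - 1) − 1| ≤ 16|w + 1| < eps provided |w + 1| < eps/16.
Take delta = min(1, eps/16). Then 0 < |w + 1| < delta gives both |w + 1| < 1 and |w + 1| < eps/16, so |(-2w^3 - 5w^2 - 5w - 1) − 1| < eps.

delta = min(1, eps/16)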